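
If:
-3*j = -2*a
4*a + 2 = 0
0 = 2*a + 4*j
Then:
No Solution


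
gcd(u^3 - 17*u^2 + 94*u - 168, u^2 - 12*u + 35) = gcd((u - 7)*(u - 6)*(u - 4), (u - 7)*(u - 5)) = u - 7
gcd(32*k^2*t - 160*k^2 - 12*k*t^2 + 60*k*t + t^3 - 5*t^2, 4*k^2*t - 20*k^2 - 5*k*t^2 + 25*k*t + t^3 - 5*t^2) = -4*k*t + 20*k + t^2 - 5*t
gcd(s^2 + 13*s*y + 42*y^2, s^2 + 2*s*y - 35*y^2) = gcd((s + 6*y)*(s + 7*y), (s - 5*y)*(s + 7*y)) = s + 7*y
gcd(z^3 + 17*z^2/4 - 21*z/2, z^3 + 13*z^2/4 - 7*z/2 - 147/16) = z - 7/4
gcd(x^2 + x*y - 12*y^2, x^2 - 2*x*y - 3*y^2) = x - 3*y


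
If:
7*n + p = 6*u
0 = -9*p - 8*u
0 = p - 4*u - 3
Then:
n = -93/154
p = 6/11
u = -27/44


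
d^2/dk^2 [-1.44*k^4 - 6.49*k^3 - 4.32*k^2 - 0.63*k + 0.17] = -17.28*k^2 - 38.94*k - 8.64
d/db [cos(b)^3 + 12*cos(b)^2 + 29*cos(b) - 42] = (3*sin(b)^2 - 24*cos(b) - 32)*sin(b)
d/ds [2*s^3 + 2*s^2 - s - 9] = 6*s^2 + 4*s - 1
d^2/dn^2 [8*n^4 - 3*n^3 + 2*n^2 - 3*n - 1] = 96*n^2 - 18*n + 4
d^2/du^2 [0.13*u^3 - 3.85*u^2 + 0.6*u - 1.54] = 0.78*u - 7.7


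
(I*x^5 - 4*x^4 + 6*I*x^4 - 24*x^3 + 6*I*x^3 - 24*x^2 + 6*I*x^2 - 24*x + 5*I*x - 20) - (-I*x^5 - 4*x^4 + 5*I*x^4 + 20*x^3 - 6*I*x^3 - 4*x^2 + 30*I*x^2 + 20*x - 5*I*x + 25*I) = 2*I*x^5 + I*x^4 - 44*x^3 + 12*I*x^3 - 20*x^2 - 24*I*x^2 - 44*x + 10*I*x - 20 - 25*I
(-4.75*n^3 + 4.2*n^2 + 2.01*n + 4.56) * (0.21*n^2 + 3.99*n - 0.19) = -0.9975*n^5 - 18.0705*n^4 + 18.0826*n^3 + 8.1795*n^2 + 17.8125*n - 0.8664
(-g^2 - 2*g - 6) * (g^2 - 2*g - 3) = -g^4 + g^2 + 18*g + 18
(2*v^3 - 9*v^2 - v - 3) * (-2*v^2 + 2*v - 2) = -4*v^5 + 22*v^4 - 20*v^3 + 22*v^2 - 4*v + 6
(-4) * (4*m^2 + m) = -16*m^2 - 4*m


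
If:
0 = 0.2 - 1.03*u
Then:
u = 0.19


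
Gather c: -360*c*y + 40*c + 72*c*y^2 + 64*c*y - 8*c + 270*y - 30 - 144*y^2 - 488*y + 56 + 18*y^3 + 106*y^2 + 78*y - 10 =c*(72*y^2 - 296*y + 32) + 18*y^3 - 38*y^2 - 140*y + 16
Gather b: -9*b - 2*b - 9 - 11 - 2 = -11*b - 22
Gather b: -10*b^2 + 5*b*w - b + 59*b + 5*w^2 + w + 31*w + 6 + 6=-10*b^2 + b*(5*w + 58) + 5*w^2 + 32*w + 12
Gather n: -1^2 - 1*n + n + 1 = 0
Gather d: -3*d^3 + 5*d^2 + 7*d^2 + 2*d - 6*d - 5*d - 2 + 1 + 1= -3*d^3 + 12*d^2 - 9*d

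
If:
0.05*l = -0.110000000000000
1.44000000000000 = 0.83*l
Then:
No Solution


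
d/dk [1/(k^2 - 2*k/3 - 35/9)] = 54*(1 - 3*k)/(-9*k^2 + 6*k + 35)^2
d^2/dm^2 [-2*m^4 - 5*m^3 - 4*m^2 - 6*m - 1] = -24*m^2 - 30*m - 8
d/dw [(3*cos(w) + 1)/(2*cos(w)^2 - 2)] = (3*cos(w)^2 + 2*cos(w) + 3)/(2*sin(w)^3)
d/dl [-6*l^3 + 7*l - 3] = 7 - 18*l^2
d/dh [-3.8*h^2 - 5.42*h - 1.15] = -7.6*h - 5.42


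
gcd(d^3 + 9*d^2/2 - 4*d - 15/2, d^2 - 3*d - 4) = d + 1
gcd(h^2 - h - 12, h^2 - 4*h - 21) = h + 3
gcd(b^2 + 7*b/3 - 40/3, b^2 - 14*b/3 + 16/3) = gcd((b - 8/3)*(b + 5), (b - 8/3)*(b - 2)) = b - 8/3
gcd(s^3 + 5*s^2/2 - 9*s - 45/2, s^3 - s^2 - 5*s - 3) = s - 3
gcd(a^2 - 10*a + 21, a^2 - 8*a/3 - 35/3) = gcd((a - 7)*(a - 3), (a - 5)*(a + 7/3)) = 1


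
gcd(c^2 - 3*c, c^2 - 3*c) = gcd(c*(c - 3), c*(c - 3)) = c^2 - 3*c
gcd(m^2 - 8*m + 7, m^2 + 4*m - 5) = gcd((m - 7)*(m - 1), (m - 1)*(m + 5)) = m - 1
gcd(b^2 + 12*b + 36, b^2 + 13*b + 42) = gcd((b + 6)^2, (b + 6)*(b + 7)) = b + 6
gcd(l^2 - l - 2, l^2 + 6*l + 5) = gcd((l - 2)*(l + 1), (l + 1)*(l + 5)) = l + 1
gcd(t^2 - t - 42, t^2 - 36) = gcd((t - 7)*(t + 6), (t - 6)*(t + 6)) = t + 6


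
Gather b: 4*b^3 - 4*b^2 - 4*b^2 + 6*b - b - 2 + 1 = 4*b^3 - 8*b^2 + 5*b - 1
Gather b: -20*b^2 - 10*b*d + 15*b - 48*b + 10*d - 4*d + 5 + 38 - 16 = -20*b^2 + b*(-10*d - 33) + 6*d + 27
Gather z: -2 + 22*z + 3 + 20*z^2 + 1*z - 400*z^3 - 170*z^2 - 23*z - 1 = -400*z^3 - 150*z^2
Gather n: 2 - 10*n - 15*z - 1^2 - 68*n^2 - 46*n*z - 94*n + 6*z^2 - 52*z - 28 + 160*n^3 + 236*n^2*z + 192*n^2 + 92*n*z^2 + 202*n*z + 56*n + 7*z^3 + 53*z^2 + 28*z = 160*n^3 + n^2*(236*z + 124) + n*(92*z^2 + 156*z - 48) + 7*z^3 + 59*z^2 - 39*z - 27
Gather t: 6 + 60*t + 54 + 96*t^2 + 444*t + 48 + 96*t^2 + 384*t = 192*t^2 + 888*t + 108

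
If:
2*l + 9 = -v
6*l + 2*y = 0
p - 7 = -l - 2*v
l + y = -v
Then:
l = -9/4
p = 73/4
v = -9/2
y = 27/4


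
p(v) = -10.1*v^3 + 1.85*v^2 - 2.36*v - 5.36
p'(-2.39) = -184.28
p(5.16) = -1355.90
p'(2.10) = -128.21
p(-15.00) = 34533.79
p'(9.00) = -2423.36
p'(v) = -30.3*v^2 + 3.7*v - 2.36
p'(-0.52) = -12.48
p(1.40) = -32.75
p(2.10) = -95.69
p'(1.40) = -56.57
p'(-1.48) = -74.21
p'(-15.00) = -6875.36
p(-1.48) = 34.93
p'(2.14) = -133.20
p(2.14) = -100.92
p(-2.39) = 148.73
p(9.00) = -7239.65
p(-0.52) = -2.21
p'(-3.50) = -386.48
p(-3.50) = 458.60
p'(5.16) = -790.02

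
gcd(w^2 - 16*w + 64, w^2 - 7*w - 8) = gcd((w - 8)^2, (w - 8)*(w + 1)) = w - 8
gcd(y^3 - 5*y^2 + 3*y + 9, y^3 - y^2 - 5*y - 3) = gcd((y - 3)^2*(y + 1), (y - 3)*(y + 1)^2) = y^2 - 2*y - 3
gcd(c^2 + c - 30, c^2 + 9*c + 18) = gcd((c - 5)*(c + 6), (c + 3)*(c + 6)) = c + 6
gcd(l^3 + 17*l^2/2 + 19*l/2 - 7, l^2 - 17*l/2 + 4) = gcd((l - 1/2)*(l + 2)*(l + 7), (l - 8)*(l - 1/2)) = l - 1/2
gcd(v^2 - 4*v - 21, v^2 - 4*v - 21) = v^2 - 4*v - 21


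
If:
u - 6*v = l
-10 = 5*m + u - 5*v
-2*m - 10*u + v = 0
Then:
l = 5/12 - 293*v/48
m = 49*v/48 - 25/12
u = 5/12 - 5*v/48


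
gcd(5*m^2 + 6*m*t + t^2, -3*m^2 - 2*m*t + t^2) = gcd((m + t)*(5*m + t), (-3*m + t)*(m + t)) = m + t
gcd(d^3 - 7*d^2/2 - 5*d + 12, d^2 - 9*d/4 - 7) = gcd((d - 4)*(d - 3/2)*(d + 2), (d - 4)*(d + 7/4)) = d - 4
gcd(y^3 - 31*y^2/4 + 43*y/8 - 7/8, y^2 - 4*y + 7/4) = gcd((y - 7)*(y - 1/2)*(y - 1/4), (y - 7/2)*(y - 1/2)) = y - 1/2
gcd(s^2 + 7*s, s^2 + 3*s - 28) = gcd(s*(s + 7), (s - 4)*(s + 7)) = s + 7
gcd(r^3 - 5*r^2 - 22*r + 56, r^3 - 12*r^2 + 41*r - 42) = r^2 - 9*r + 14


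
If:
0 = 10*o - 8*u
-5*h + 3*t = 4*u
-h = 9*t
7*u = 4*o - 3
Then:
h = 45/76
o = -12/19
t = -5/76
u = -15/19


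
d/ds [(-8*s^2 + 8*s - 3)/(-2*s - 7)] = 2*(8*s^2 + 56*s - 31)/(4*s^2 + 28*s + 49)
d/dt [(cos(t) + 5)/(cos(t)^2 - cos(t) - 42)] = (cos(t)^2 + 10*cos(t) + 37)*sin(t)/(sin(t)^2 + cos(t) + 41)^2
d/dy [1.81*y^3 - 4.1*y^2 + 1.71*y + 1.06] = 5.43*y^2 - 8.2*y + 1.71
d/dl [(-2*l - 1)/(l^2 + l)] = (-2*l*(l + 1) + (2*l + 1)^2)/(l^2*(l + 1)^2)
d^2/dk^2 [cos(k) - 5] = -cos(k)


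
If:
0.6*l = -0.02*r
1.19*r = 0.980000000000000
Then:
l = -0.03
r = 0.82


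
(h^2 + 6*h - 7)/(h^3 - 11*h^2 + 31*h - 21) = (h + 7)/(h^2 - 10*h + 21)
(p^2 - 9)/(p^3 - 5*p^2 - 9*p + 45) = 1/(p - 5)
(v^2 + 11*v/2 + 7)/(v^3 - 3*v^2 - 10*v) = (v + 7/2)/(v*(v - 5))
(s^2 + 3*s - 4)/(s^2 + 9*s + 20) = (s - 1)/(s + 5)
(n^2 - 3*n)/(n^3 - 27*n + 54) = n/(n^2 + 3*n - 18)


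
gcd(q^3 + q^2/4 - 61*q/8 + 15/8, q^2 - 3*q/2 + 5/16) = q - 1/4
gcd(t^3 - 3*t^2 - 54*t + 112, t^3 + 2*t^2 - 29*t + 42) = t^2 + 5*t - 14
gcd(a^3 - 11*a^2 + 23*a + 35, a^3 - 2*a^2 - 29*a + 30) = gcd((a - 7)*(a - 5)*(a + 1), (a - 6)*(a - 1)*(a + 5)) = 1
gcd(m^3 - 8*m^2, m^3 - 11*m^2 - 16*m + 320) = m - 8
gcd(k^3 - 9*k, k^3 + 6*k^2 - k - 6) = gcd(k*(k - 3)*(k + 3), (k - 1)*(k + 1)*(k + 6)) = 1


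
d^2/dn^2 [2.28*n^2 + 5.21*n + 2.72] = 4.56000000000000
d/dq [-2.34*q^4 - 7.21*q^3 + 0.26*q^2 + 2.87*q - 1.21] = -9.36*q^3 - 21.63*q^2 + 0.52*q + 2.87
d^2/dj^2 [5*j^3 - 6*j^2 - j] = 30*j - 12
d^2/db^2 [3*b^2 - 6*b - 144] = 6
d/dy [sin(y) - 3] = cos(y)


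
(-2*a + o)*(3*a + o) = -6*a^2 + a*o + o^2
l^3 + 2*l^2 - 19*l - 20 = (l - 4)*(l + 1)*(l + 5)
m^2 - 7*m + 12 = (m - 4)*(m - 3)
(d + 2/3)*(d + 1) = d^2 + 5*d/3 + 2/3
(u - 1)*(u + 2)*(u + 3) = u^3 + 4*u^2 + u - 6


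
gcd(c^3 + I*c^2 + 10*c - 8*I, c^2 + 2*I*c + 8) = c^2 + 2*I*c + 8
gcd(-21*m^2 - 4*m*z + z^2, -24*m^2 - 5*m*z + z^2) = 3*m + z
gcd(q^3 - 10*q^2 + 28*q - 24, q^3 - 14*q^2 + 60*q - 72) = q^2 - 8*q + 12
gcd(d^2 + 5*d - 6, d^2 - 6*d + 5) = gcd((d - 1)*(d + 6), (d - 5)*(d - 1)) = d - 1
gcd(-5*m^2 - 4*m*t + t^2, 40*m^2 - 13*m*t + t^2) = -5*m + t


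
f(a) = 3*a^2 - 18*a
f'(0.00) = -18.00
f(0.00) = 0.00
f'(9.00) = 36.00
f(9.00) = 81.00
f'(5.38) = 14.28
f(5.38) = -10.01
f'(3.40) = 2.40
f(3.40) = -26.52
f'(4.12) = 6.72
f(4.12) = -23.24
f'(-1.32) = -25.92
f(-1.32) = 28.99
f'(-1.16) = -24.96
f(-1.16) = 24.92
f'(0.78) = -13.32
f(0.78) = -12.21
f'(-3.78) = -40.68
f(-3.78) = 110.91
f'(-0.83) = -22.98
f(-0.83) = 17.01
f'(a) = 6*a - 18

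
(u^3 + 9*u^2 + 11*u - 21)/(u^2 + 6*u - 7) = u + 3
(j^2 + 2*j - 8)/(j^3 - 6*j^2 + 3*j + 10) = (j + 4)/(j^2 - 4*j - 5)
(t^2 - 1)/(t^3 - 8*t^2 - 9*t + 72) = (t^2 - 1)/(t^3 - 8*t^2 - 9*t + 72)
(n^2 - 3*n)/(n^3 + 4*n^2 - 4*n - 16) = n*(n - 3)/(n^3 + 4*n^2 - 4*n - 16)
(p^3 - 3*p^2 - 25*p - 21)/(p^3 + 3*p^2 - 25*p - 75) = (p^2 - 6*p - 7)/(p^2 - 25)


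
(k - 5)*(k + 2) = k^2 - 3*k - 10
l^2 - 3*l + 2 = (l - 2)*(l - 1)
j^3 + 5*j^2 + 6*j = j*(j + 2)*(j + 3)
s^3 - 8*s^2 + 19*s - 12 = (s - 4)*(s - 3)*(s - 1)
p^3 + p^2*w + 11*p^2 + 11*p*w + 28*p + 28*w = (p + 4)*(p + 7)*(p + w)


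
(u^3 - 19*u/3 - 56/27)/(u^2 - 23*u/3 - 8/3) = (u^2 - u/3 - 56/9)/(u - 8)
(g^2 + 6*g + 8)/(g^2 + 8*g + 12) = (g + 4)/(g + 6)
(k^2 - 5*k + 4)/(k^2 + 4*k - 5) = (k - 4)/(k + 5)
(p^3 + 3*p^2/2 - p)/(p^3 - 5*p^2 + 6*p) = (p^2 + 3*p/2 - 1)/(p^2 - 5*p + 6)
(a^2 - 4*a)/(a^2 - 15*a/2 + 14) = 2*a/(2*a - 7)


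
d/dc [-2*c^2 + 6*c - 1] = 6 - 4*c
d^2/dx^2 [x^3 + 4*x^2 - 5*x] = 6*x + 8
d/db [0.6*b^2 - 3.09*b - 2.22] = 1.2*b - 3.09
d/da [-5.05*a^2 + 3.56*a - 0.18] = 3.56 - 10.1*a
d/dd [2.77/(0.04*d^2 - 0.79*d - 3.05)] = (2.1883 - 0.2216*d)/(-0.04*d^2 + 0.79*d + 3.05)^2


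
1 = 1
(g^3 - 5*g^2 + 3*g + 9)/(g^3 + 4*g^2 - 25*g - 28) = (g^2 - 6*g + 9)/(g^2 + 3*g - 28)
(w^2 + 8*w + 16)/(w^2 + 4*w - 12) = (w^2 + 8*w + 16)/(w^2 + 4*w - 12)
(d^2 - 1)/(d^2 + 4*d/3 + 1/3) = 3*(d - 1)/(3*d + 1)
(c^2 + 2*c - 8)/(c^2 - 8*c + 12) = (c + 4)/(c - 6)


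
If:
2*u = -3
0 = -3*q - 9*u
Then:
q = 9/2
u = -3/2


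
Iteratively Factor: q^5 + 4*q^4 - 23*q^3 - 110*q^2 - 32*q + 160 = (q - 1)*(q^4 + 5*q^3 - 18*q^2 - 128*q - 160) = (q - 1)*(q + 2)*(q^3 + 3*q^2 - 24*q - 80) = (q - 1)*(q + 2)*(q + 4)*(q^2 - q - 20) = (q - 1)*(q + 2)*(q + 4)^2*(q - 5)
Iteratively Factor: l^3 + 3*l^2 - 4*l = (l + 4)*(l^2 - l) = (l - 1)*(l + 4)*(l)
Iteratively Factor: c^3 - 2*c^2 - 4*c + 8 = (c - 2)*(c^2 - 4) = (c - 2)^2*(c + 2)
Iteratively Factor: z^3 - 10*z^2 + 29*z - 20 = (z - 1)*(z^2 - 9*z + 20) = (z - 4)*(z - 1)*(z - 5)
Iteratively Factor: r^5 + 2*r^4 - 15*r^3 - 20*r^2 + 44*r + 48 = (r - 3)*(r^4 + 5*r^3 - 20*r - 16) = (r - 3)*(r + 4)*(r^3 + r^2 - 4*r - 4) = (r - 3)*(r - 2)*(r + 4)*(r^2 + 3*r + 2) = (r - 3)*(r - 2)*(r + 1)*(r + 4)*(r + 2)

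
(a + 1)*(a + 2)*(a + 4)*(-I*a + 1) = -I*a^4 + a^3 - 7*I*a^3 + 7*a^2 - 14*I*a^2 + 14*a - 8*I*a + 8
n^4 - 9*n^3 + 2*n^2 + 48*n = n*(n - 8)*(n - 3)*(n + 2)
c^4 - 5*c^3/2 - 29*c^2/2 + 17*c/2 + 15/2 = (c - 5)*(c - 1)*(c + 1/2)*(c + 3)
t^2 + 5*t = t*(t + 5)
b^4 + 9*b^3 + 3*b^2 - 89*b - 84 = (b - 3)*(b + 1)*(b + 4)*(b + 7)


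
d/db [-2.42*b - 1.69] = -2.42000000000000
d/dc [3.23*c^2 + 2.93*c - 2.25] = 6.46*c + 2.93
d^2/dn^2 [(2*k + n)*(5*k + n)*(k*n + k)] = 2*k*(7*k + 3*n + 1)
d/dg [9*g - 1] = 9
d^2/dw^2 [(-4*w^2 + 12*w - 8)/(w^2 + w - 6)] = 32/(w^3 + 9*w^2 + 27*w + 27)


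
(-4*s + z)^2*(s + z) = 16*s^3 + 8*s^2*z - 7*s*z^2 + z^3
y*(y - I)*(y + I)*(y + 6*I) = y^4 + 6*I*y^3 + y^2 + 6*I*y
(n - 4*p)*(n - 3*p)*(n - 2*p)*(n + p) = n^4 - 8*n^3*p + 17*n^2*p^2 + 2*n*p^3 - 24*p^4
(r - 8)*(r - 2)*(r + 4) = r^3 - 6*r^2 - 24*r + 64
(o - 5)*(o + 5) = o^2 - 25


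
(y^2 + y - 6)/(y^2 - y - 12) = (y - 2)/(y - 4)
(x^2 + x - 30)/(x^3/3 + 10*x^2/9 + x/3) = 9*(x^2 + x - 30)/(x*(3*x^2 + 10*x + 3))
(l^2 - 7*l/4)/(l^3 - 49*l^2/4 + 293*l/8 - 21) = 2*l*(4*l - 7)/(8*l^3 - 98*l^2 + 293*l - 168)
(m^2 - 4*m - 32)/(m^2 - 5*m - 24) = (m + 4)/(m + 3)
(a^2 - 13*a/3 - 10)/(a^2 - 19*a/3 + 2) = (3*a + 5)/(3*a - 1)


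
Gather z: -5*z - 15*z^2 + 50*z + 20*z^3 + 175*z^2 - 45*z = 20*z^3 + 160*z^2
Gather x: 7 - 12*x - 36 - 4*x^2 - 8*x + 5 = -4*x^2 - 20*x - 24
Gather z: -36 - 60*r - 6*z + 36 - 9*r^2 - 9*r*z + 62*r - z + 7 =-9*r^2 + 2*r + z*(-9*r - 7) + 7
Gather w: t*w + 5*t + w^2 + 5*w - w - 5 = 5*t + w^2 + w*(t + 4) - 5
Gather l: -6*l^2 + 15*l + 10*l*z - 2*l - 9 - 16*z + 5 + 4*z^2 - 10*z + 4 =-6*l^2 + l*(10*z + 13) + 4*z^2 - 26*z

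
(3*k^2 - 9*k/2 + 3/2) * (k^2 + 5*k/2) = 3*k^4 + 3*k^3 - 39*k^2/4 + 15*k/4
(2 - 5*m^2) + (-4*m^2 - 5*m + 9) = -9*m^2 - 5*m + 11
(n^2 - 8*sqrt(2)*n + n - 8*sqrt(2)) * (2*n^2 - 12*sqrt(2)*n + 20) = 2*n^4 - 28*sqrt(2)*n^3 + 2*n^3 - 28*sqrt(2)*n^2 + 212*n^2 - 160*sqrt(2)*n + 212*n - 160*sqrt(2)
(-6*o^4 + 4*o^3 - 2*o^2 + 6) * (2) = -12*o^4 + 8*o^3 - 4*o^2 + 12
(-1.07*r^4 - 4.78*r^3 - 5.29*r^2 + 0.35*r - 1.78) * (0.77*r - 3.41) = -0.8239*r^5 - 0.0318999999999998*r^4 + 12.2265*r^3 + 18.3084*r^2 - 2.5641*r + 6.0698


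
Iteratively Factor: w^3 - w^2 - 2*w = (w + 1)*(w^2 - 2*w) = w*(w + 1)*(w - 2)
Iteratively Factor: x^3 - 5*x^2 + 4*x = (x - 1)*(x^2 - 4*x) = (x - 4)*(x - 1)*(x)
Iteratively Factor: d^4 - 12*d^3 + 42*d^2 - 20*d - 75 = (d - 5)*(d^3 - 7*d^2 + 7*d + 15) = (d - 5)^2*(d^2 - 2*d - 3) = (d - 5)^2*(d + 1)*(d - 3)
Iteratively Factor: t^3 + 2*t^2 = (t)*(t^2 + 2*t) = t*(t + 2)*(t)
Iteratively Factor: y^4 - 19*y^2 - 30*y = (y + 3)*(y^3 - 3*y^2 - 10*y) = (y - 5)*(y + 3)*(y^2 + 2*y) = (y - 5)*(y + 2)*(y + 3)*(y)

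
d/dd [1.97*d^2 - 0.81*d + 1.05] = 3.94*d - 0.81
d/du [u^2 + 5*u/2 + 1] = 2*u + 5/2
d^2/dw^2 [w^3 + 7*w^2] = 6*w + 14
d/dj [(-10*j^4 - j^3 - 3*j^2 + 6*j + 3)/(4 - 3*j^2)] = (60*j^5 + 3*j^4 - 160*j^3 + 6*j^2 - 6*j + 24)/(9*j^4 - 24*j^2 + 16)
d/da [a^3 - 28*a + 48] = 3*a^2 - 28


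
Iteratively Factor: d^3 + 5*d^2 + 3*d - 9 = (d + 3)*(d^2 + 2*d - 3) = (d + 3)^2*(d - 1)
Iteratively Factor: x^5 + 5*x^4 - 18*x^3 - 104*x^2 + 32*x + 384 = (x - 2)*(x^4 + 7*x^3 - 4*x^2 - 112*x - 192) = (x - 2)*(x + 4)*(x^3 + 3*x^2 - 16*x - 48) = (x - 2)*(x + 4)^2*(x^2 - x - 12) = (x - 4)*(x - 2)*(x + 4)^2*(x + 3)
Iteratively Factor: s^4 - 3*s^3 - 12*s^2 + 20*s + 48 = (s - 4)*(s^3 + s^2 - 8*s - 12) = (s - 4)*(s + 2)*(s^2 - s - 6) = (s - 4)*(s + 2)^2*(s - 3)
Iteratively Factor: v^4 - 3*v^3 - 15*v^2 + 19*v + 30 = (v + 3)*(v^3 - 6*v^2 + 3*v + 10) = (v + 1)*(v + 3)*(v^2 - 7*v + 10) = (v - 5)*(v + 1)*(v + 3)*(v - 2)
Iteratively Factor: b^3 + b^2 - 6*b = (b)*(b^2 + b - 6) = b*(b + 3)*(b - 2)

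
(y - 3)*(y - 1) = y^2 - 4*y + 3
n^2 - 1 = (n - 1)*(n + 1)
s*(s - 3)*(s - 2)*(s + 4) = s^4 - s^3 - 14*s^2 + 24*s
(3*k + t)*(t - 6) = 3*k*t - 18*k + t^2 - 6*t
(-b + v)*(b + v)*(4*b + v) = -4*b^3 - b^2*v + 4*b*v^2 + v^3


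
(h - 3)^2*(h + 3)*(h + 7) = h^4 + 4*h^3 - 30*h^2 - 36*h + 189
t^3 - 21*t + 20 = (t - 4)*(t - 1)*(t + 5)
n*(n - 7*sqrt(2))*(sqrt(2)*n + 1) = sqrt(2)*n^3 - 13*n^2 - 7*sqrt(2)*n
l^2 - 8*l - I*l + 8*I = (l - 8)*(l - I)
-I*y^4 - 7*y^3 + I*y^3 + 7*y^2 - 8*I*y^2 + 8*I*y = y*(y - 8*I)*(y + I)*(-I*y + I)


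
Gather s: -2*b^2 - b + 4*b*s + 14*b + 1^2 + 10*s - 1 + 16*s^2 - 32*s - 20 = -2*b^2 + 13*b + 16*s^2 + s*(4*b - 22) - 20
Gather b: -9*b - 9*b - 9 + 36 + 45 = 72 - 18*b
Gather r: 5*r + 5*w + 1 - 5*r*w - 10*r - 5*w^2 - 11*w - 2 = r*(-5*w - 5) - 5*w^2 - 6*w - 1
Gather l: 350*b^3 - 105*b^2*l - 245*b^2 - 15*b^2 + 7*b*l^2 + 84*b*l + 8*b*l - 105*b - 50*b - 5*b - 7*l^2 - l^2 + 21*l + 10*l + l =350*b^3 - 260*b^2 - 160*b + l^2*(7*b - 8) + l*(-105*b^2 + 92*b + 32)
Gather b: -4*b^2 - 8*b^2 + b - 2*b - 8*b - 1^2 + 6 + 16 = -12*b^2 - 9*b + 21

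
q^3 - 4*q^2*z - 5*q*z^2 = q*(q - 5*z)*(q + z)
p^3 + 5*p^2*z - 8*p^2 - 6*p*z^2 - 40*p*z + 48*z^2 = (p - 8)*(p - z)*(p + 6*z)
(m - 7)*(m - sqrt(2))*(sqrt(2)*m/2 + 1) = sqrt(2)*m^3/2 - 7*sqrt(2)*m^2/2 - sqrt(2)*m + 7*sqrt(2)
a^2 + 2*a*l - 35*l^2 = (a - 5*l)*(a + 7*l)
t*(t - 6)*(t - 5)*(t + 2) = t^4 - 9*t^3 + 8*t^2 + 60*t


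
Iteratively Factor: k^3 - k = (k - 1)*(k^2 + k) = (k - 1)*(k + 1)*(k)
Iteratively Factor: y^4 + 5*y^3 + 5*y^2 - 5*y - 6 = (y + 2)*(y^3 + 3*y^2 - y - 3) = (y + 1)*(y + 2)*(y^2 + 2*y - 3) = (y - 1)*(y + 1)*(y + 2)*(y + 3)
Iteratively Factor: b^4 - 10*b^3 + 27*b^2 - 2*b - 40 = (b - 2)*(b^3 - 8*b^2 + 11*b + 20) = (b - 5)*(b - 2)*(b^2 - 3*b - 4) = (b - 5)*(b - 2)*(b + 1)*(b - 4)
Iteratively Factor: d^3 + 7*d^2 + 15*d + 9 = (d + 3)*(d^2 + 4*d + 3) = (d + 3)^2*(d + 1)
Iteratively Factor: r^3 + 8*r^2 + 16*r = (r)*(r^2 + 8*r + 16) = r*(r + 4)*(r + 4)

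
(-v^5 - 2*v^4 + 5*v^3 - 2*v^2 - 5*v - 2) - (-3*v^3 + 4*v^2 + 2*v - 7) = -v^5 - 2*v^4 + 8*v^3 - 6*v^2 - 7*v + 5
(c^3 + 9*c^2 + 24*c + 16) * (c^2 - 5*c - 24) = c^5 + 4*c^4 - 45*c^3 - 320*c^2 - 656*c - 384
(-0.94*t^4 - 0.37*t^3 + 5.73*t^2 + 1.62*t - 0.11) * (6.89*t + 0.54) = -6.4766*t^5 - 3.0569*t^4 + 39.2799*t^3 + 14.256*t^2 + 0.1169*t - 0.0594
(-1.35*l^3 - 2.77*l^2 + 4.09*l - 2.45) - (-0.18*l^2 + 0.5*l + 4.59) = -1.35*l^3 - 2.59*l^2 + 3.59*l - 7.04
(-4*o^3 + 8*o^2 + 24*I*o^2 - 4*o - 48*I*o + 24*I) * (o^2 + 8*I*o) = -4*o^5 + 8*o^4 - 8*I*o^4 - 196*o^3 + 16*I*o^3 + 384*o^2 - 8*I*o^2 - 192*o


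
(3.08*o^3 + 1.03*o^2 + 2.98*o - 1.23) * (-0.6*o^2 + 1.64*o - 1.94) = -1.848*o^5 + 4.4332*o^4 - 6.074*o^3 + 3.627*o^2 - 7.7984*o + 2.3862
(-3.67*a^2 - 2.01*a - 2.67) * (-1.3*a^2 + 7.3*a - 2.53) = 4.771*a^4 - 24.178*a^3 - 1.9169*a^2 - 14.4057*a + 6.7551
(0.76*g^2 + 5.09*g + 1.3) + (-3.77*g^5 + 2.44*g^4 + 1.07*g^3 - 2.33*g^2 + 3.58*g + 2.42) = -3.77*g^5 + 2.44*g^4 + 1.07*g^3 - 1.57*g^2 + 8.67*g + 3.72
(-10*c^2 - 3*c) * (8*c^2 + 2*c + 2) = -80*c^4 - 44*c^3 - 26*c^2 - 6*c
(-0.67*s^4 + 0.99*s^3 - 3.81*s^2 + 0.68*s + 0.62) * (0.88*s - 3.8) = -0.5896*s^5 + 3.4172*s^4 - 7.1148*s^3 + 15.0764*s^2 - 2.0384*s - 2.356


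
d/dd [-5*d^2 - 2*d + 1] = -10*d - 2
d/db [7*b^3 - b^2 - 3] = b*(21*b - 2)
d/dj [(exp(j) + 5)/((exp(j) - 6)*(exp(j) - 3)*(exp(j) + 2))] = 2*(-exp(3*j) - 4*exp(2*j) + 35*exp(j) + 18)*exp(j)/(exp(6*j) - 14*exp(5*j) + 49*exp(4*j) + 72*exp(3*j) - 504*exp(2*j) + 1296)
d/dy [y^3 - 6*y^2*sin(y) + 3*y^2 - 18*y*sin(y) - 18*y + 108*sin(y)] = -6*y^2*cos(y) + 3*y^2 - 12*y*sin(y) - 18*y*cos(y) + 6*y - 18*sin(y) + 108*cos(y) - 18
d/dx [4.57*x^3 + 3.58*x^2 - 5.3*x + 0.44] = 13.71*x^2 + 7.16*x - 5.3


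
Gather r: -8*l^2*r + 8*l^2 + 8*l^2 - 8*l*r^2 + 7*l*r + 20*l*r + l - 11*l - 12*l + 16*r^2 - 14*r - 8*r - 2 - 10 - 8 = 16*l^2 - 22*l + r^2*(16 - 8*l) + r*(-8*l^2 + 27*l - 22) - 20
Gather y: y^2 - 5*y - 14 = y^2 - 5*y - 14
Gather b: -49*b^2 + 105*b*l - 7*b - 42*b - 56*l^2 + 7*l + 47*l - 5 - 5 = -49*b^2 + b*(105*l - 49) - 56*l^2 + 54*l - 10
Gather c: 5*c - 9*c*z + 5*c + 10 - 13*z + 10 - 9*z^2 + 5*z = c*(10 - 9*z) - 9*z^2 - 8*z + 20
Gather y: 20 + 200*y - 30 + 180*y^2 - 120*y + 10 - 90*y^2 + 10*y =90*y^2 + 90*y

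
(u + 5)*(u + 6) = u^2 + 11*u + 30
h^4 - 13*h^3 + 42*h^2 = h^2*(h - 7)*(h - 6)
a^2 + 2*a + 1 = (a + 1)^2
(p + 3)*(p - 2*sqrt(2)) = p^2 - 2*sqrt(2)*p + 3*p - 6*sqrt(2)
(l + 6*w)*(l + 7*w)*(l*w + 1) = l^3*w + 13*l^2*w^2 + l^2 + 42*l*w^3 + 13*l*w + 42*w^2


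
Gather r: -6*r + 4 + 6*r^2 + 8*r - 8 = 6*r^2 + 2*r - 4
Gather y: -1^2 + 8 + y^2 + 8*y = y^2 + 8*y + 7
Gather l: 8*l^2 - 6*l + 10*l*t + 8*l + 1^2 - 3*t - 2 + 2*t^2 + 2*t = 8*l^2 + l*(10*t + 2) + 2*t^2 - t - 1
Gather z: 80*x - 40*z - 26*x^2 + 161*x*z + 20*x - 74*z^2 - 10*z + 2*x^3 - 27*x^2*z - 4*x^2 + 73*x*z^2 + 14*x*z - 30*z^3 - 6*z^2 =2*x^3 - 30*x^2 + 100*x - 30*z^3 + z^2*(73*x - 80) + z*(-27*x^2 + 175*x - 50)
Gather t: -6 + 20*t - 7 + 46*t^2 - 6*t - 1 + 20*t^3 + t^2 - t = 20*t^3 + 47*t^2 + 13*t - 14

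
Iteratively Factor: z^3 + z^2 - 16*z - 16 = (z + 1)*(z^2 - 16) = (z + 1)*(z + 4)*(z - 4)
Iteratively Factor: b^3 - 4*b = (b - 2)*(b^2 + 2*b) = (b - 2)*(b + 2)*(b)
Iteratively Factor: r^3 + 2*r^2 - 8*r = (r + 4)*(r^2 - 2*r) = (r - 2)*(r + 4)*(r)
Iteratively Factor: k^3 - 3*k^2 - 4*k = (k - 4)*(k^2 + k) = (k - 4)*(k + 1)*(k)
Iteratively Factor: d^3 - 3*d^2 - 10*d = (d + 2)*(d^2 - 5*d) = (d - 5)*(d + 2)*(d)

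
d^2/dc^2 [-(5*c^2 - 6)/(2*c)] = 6/c^3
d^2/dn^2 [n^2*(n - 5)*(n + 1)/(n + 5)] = 2*(3*n^4 + 36*n^3 + 90*n^2 - 300*n - 125)/(n^3 + 15*n^2 + 75*n + 125)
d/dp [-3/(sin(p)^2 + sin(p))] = 3*(2/tan(p) + cos(p)/sin(p)^2)/(sin(p) + 1)^2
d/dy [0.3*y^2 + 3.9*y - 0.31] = 0.6*y + 3.9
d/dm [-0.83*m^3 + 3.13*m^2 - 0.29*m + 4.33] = -2.49*m^2 + 6.26*m - 0.29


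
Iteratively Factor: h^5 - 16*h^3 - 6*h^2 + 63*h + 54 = (h + 2)*(h^4 - 2*h^3 - 12*h^2 + 18*h + 27) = (h - 3)*(h + 2)*(h^3 + h^2 - 9*h - 9) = (h - 3)^2*(h + 2)*(h^2 + 4*h + 3) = (h - 3)^2*(h + 1)*(h + 2)*(h + 3)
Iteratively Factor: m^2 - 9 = (m - 3)*(m + 3)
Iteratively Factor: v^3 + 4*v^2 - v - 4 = (v + 4)*(v^2 - 1) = (v - 1)*(v + 4)*(v + 1)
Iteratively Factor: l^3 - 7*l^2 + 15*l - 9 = (l - 3)*(l^2 - 4*l + 3) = (l - 3)*(l - 1)*(l - 3)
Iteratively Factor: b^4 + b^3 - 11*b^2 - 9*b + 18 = (b + 2)*(b^3 - b^2 - 9*b + 9) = (b - 3)*(b + 2)*(b^2 + 2*b - 3) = (b - 3)*(b - 1)*(b + 2)*(b + 3)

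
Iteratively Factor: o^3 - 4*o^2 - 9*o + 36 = (o + 3)*(o^2 - 7*o + 12) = (o - 4)*(o + 3)*(o - 3)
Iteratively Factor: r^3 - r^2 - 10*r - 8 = (r + 2)*(r^2 - 3*r - 4) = (r + 1)*(r + 2)*(r - 4)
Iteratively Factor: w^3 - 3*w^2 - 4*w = (w - 4)*(w^2 + w) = w*(w - 4)*(w + 1)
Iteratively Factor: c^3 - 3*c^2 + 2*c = (c - 1)*(c^2 - 2*c) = (c - 2)*(c - 1)*(c)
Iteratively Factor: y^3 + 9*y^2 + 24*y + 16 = (y + 4)*(y^2 + 5*y + 4) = (y + 4)^2*(y + 1)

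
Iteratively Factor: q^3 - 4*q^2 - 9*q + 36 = (q - 4)*(q^2 - 9) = (q - 4)*(q - 3)*(q + 3)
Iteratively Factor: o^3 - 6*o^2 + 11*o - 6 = (o - 2)*(o^2 - 4*o + 3) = (o - 3)*(o - 2)*(o - 1)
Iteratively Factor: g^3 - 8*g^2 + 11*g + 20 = (g - 5)*(g^2 - 3*g - 4) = (g - 5)*(g - 4)*(g + 1)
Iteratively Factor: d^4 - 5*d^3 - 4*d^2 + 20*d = (d)*(d^3 - 5*d^2 - 4*d + 20) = d*(d + 2)*(d^2 - 7*d + 10) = d*(d - 5)*(d + 2)*(d - 2)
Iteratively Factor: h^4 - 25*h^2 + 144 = (h - 4)*(h^3 + 4*h^2 - 9*h - 36) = (h - 4)*(h + 3)*(h^2 + h - 12) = (h - 4)*(h + 3)*(h + 4)*(h - 3)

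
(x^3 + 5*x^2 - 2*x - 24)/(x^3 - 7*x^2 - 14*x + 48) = (x + 4)/(x - 8)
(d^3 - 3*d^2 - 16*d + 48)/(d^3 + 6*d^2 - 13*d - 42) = (d^2 - 16)/(d^2 + 9*d + 14)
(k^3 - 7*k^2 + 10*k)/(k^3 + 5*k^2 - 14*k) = (k - 5)/(k + 7)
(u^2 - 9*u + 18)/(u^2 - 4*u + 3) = (u - 6)/(u - 1)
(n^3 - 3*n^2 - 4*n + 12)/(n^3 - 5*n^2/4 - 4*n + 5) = 4*(n - 3)/(4*n - 5)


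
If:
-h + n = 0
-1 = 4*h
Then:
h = -1/4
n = -1/4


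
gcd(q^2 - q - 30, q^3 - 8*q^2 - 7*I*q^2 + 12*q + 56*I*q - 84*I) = q - 6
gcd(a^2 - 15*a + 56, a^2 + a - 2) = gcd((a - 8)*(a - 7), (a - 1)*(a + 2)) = 1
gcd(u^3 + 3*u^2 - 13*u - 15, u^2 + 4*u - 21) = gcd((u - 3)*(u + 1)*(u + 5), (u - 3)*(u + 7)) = u - 3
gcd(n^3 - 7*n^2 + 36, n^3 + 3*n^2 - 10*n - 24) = n^2 - n - 6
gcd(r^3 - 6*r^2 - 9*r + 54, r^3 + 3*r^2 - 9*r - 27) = r^2 - 9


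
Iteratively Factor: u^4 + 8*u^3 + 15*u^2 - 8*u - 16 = (u + 4)*(u^3 + 4*u^2 - u - 4) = (u + 1)*(u + 4)*(u^2 + 3*u - 4) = (u - 1)*(u + 1)*(u + 4)*(u + 4)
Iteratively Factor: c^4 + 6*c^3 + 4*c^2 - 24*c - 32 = (c + 2)*(c^3 + 4*c^2 - 4*c - 16) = (c + 2)^2*(c^2 + 2*c - 8) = (c - 2)*(c + 2)^2*(c + 4)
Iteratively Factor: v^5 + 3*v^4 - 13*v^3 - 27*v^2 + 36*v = (v + 3)*(v^4 - 13*v^2 + 12*v) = (v - 1)*(v + 3)*(v^3 + v^2 - 12*v) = (v - 1)*(v + 3)*(v + 4)*(v^2 - 3*v) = v*(v - 1)*(v + 3)*(v + 4)*(v - 3)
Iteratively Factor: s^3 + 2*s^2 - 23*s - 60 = (s + 3)*(s^2 - s - 20) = (s + 3)*(s + 4)*(s - 5)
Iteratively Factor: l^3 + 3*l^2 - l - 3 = (l + 1)*(l^2 + 2*l - 3) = (l - 1)*(l + 1)*(l + 3)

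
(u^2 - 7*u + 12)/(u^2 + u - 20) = (u - 3)/(u + 5)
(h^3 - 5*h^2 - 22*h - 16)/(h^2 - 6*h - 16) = h + 1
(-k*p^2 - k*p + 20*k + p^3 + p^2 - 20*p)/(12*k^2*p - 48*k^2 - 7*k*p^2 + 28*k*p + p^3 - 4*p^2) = (-k*p - 5*k + p^2 + 5*p)/(12*k^2 - 7*k*p + p^2)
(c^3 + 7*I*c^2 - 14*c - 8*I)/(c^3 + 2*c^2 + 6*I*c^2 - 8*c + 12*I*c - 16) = (c + I)/(c + 2)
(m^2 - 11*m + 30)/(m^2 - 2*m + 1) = (m^2 - 11*m + 30)/(m^2 - 2*m + 1)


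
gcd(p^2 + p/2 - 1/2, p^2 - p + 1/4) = p - 1/2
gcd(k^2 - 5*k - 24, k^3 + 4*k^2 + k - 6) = k + 3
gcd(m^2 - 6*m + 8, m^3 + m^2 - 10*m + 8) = m - 2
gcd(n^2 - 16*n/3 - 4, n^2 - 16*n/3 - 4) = n^2 - 16*n/3 - 4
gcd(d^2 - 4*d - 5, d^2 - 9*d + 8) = 1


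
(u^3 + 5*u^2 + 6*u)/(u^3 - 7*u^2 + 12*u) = (u^2 + 5*u + 6)/(u^2 - 7*u + 12)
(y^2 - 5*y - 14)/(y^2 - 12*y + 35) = (y + 2)/(y - 5)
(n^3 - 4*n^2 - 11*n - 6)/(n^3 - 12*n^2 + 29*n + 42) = (n + 1)/(n - 7)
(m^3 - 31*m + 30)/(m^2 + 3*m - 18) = (m^2 - 6*m + 5)/(m - 3)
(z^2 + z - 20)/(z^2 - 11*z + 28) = (z + 5)/(z - 7)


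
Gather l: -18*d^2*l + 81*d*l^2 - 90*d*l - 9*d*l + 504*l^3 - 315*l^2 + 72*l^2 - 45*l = 504*l^3 + l^2*(81*d - 243) + l*(-18*d^2 - 99*d - 45)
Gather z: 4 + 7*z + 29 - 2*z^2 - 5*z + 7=-2*z^2 + 2*z + 40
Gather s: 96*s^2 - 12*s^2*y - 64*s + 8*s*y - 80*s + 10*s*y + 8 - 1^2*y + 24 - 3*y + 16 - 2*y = s^2*(96 - 12*y) + s*(18*y - 144) - 6*y + 48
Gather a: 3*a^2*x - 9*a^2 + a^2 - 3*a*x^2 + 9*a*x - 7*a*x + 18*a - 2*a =a^2*(3*x - 8) + a*(-3*x^2 + 2*x + 16)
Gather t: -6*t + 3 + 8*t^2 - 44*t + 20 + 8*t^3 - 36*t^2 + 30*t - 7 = 8*t^3 - 28*t^2 - 20*t + 16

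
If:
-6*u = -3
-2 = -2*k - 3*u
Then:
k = 1/4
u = 1/2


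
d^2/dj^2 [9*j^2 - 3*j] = 18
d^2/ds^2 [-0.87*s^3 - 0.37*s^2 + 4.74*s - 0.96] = -5.22*s - 0.74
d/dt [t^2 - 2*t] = 2*t - 2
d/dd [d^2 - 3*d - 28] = 2*d - 3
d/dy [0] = 0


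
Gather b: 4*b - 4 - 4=4*b - 8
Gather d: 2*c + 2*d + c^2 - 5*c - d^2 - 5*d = c^2 - 3*c - d^2 - 3*d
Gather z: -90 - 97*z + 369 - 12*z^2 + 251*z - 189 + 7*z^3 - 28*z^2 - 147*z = 7*z^3 - 40*z^2 + 7*z + 90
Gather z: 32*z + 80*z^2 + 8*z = 80*z^2 + 40*z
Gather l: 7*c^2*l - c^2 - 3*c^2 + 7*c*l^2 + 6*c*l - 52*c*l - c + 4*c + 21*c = -4*c^2 + 7*c*l^2 + 24*c + l*(7*c^2 - 46*c)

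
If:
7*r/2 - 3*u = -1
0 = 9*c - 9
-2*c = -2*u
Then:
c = 1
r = 4/7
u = 1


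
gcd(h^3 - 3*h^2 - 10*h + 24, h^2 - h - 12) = h^2 - h - 12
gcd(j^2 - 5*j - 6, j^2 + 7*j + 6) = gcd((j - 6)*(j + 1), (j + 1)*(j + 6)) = j + 1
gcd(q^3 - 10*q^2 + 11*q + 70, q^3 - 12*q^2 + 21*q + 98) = q^2 - 5*q - 14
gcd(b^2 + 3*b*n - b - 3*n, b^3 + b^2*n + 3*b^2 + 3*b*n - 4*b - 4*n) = b - 1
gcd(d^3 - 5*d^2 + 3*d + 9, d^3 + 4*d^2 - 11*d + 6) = 1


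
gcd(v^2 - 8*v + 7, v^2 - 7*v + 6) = v - 1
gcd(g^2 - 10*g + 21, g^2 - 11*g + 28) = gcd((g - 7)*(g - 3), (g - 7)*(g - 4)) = g - 7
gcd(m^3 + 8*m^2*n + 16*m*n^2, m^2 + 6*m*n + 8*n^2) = m + 4*n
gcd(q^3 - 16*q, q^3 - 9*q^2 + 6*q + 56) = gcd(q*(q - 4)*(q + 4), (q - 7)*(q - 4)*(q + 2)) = q - 4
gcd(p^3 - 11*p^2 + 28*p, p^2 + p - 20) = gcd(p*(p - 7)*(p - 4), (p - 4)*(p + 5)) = p - 4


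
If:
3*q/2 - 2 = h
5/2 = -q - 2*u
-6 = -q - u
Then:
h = 79/4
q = 29/2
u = -17/2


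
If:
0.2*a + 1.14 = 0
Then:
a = -5.70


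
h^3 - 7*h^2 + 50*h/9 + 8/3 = (h - 6)*(h - 4/3)*(h + 1/3)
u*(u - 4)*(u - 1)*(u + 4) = u^4 - u^3 - 16*u^2 + 16*u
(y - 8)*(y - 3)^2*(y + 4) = y^4 - 10*y^3 + y^2 + 156*y - 288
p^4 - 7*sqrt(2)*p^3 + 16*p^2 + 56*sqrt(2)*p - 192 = (p - 4*sqrt(2))*(p - 3*sqrt(2))*(p - 2*sqrt(2))*(p + 2*sqrt(2))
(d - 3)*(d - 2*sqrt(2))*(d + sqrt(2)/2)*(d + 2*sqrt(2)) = d^4 - 3*d^3 + sqrt(2)*d^3/2 - 8*d^2 - 3*sqrt(2)*d^2/2 - 4*sqrt(2)*d + 24*d + 12*sqrt(2)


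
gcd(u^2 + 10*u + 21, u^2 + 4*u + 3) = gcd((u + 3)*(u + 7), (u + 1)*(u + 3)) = u + 3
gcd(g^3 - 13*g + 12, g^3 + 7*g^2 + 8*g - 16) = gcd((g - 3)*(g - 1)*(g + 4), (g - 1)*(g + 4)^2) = g^2 + 3*g - 4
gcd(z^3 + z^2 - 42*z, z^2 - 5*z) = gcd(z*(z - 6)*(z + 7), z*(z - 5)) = z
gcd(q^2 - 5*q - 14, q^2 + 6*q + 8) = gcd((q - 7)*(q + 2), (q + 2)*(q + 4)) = q + 2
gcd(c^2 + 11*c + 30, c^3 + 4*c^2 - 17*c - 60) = c + 5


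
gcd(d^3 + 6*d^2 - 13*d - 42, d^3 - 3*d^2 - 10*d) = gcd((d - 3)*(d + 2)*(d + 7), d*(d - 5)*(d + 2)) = d + 2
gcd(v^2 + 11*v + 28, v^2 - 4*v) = 1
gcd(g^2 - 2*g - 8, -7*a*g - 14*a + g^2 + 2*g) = g + 2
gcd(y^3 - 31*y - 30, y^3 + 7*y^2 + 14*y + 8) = y + 1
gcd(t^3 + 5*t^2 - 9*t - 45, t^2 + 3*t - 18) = t - 3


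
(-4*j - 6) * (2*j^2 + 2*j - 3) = -8*j^3 - 20*j^2 + 18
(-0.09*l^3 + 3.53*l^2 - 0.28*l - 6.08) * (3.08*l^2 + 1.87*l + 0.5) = -0.2772*l^5 + 10.7041*l^4 + 5.6937*l^3 - 17.485*l^2 - 11.5096*l - 3.04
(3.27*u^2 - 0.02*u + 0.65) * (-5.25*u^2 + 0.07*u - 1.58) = -17.1675*u^4 + 0.3339*u^3 - 8.5805*u^2 + 0.0771*u - 1.027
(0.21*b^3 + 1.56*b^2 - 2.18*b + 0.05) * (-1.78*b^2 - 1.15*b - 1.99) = -0.3738*b^5 - 3.0183*b^4 + 1.6685*b^3 - 0.6864*b^2 + 4.2807*b - 0.0995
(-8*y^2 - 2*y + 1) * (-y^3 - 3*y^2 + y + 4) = 8*y^5 + 26*y^4 - 3*y^3 - 37*y^2 - 7*y + 4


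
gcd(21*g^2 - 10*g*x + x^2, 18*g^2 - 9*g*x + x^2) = -3*g + x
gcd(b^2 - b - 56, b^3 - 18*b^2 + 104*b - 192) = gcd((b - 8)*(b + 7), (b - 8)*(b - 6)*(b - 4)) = b - 8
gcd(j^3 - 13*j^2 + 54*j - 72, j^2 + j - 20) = j - 4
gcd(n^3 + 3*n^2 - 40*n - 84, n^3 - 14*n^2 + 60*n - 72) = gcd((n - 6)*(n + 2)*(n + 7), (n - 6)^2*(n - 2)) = n - 6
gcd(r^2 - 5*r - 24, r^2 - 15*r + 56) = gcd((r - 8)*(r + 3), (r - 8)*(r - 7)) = r - 8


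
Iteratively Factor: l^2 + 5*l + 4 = (l + 1)*(l + 4)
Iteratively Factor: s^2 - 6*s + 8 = (s - 2)*(s - 4)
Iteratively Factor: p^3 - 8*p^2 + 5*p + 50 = (p + 2)*(p^2 - 10*p + 25) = (p - 5)*(p + 2)*(p - 5)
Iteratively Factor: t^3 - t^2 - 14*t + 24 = (t - 3)*(t^2 + 2*t - 8) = (t - 3)*(t - 2)*(t + 4)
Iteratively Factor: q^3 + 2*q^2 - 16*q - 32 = (q + 4)*(q^2 - 2*q - 8) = (q + 2)*(q + 4)*(q - 4)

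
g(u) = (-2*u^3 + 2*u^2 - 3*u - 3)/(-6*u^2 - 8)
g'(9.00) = 0.33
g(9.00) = 2.68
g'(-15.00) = 0.33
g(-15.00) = -5.33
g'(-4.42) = 0.35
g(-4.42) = -1.77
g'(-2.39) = 0.42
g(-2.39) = -1.01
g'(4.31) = 0.31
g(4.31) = 1.16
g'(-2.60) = 0.40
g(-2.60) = -1.10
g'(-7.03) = 0.34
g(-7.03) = -2.67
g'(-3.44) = 0.37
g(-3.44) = -1.42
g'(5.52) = 0.32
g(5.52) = 1.55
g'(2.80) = 0.27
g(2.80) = 0.72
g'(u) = 12*u*(-2*u^3 + 2*u^2 - 3*u - 3)/(-6*u^2 - 8)^2 + (-6*u^2 + 4*u - 3)/(-6*u^2 - 8) = (6*u^4 + 15*u^2 - 34*u + 12)/(2*(9*u^4 + 24*u^2 + 16))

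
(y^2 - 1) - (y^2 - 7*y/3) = 7*y/3 - 1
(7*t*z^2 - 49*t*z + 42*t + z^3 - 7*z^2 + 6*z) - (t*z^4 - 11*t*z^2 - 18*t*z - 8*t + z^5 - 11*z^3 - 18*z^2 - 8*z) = -t*z^4 + 18*t*z^2 - 31*t*z + 50*t - z^5 + 12*z^3 + 11*z^2 + 14*z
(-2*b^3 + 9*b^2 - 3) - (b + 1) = -2*b^3 + 9*b^2 - b - 4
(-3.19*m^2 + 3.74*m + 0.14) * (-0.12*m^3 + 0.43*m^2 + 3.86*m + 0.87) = 0.3828*m^5 - 1.8205*m^4 - 10.722*m^3 + 11.7213*m^2 + 3.7942*m + 0.1218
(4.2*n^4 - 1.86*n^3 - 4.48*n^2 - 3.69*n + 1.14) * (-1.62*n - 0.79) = -6.804*n^5 - 0.3048*n^4 + 8.727*n^3 + 9.517*n^2 + 1.0683*n - 0.9006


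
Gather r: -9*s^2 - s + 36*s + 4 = -9*s^2 + 35*s + 4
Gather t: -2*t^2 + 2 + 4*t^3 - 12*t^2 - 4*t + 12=4*t^3 - 14*t^2 - 4*t + 14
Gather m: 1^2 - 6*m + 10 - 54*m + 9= 20 - 60*m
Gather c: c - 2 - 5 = c - 7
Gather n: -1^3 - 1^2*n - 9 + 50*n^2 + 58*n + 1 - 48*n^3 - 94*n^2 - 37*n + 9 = -48*n^3 - 44*n^2 + 20*n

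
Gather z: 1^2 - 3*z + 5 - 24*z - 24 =-27*z - 18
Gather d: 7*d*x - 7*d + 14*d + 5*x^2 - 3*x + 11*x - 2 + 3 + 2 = d*(7*x + 7) + 5*x^2 + 8*x + 3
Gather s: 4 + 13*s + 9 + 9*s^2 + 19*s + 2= 9*s^2 + 32*s + 15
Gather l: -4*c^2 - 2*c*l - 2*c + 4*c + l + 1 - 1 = -4*c^2 + 2*c + l*(1 - 2*c)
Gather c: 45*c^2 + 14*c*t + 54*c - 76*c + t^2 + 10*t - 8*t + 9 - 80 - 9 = 45*c^2 + c*(14*t - 22) + t^2 + 2*t - 80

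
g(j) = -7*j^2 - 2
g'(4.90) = -68.60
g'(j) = -14*j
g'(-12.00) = 168.00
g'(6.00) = -84.00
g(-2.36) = -40.99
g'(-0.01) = 0.14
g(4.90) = -170.07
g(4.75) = -159.94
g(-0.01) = -2.00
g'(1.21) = -16.94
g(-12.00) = -1010.00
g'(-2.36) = 33.04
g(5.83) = -239.92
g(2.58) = -48.59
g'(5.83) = -81.62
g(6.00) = -254.00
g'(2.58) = -36.12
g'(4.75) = -66.50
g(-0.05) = -2.02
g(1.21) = -12.25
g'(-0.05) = 0.70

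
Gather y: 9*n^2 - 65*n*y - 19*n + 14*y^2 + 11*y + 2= 9*n^2 - 19*n + 14*y^2 + y*(11 - 65*n) + 2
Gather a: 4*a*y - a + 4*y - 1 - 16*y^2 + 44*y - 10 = a*(4*y - 1) - 16*y^2 + 48*y - 11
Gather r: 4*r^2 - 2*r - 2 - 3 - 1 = 4*r^2 - 2*r - 6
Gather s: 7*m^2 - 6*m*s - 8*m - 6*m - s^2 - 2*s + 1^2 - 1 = 7*m^2 - 14*m - s^2 + s*(-6*m - 2)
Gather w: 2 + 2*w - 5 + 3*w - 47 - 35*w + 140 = 90 - 30*w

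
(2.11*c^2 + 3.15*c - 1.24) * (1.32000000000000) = 2.7852*c^2 + 4.158*c - 1.6368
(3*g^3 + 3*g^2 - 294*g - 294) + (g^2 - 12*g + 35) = 3*g^3 + 4*g^2 - 306*g - 259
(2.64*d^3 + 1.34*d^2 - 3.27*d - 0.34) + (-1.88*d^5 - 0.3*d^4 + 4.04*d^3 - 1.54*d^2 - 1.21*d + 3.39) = -1.88*d^5 - 0.3*d^4 + 6.68*d^3 - 0.2*d^2 - 4.48*d + 3.05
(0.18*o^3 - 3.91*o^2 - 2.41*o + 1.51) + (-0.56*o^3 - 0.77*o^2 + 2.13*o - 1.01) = -0.38*o^3 - 4.68*o^2 - 0.28*o + 0.5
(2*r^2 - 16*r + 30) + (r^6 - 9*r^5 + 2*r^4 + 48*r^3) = r^6 - 9*r^5 + 2*r^4 + 48*r^3 + 2*r^2 - 16*r + 30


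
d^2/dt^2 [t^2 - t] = 2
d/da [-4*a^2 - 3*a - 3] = -8*a - 3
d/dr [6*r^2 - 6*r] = 12*r - 6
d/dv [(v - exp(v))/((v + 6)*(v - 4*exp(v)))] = ((1 - exp(v))*(v + 6)*(v - 4*exp(v)) + (-v + exp(v))*(v - 4*exp(v)) + (v + 6)*(v - exp(v))*(4*exp(v) - 1))/((v + 6)^2*(v - 4*exp(v))^2)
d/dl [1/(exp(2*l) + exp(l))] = (-2*exp(l) - 1)*exp(-l)/(exp(l) + 1)^2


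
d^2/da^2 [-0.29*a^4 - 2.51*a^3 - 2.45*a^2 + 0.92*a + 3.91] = -3.48*a^2 - 15.06*a - 4.9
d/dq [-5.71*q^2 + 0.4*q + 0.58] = 0.4 - 11.42*q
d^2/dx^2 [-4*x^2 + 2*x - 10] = -8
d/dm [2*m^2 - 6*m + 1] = 4*m - 6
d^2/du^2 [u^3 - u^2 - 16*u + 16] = 6*u - 2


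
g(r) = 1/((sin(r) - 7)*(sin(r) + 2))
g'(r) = -cos(r)/((sin(r) - 7)*(sin(r) + 2)^2) - cos(r)/((sin(r) - 7)^2*(sin(r) + 2)) = (5 - 2*sin(r))*cos(r)/((sin(r) - 7)^2*(sin(r) + 2)^2)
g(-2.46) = -0.10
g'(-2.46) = -0.04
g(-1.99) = -0.12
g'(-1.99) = -0.04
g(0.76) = -0.06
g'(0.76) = 0.01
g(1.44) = -0.06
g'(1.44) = 0.00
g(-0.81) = -0.10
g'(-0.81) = 0.05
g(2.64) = -0.06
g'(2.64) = -0.01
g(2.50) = -0.06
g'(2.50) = -0.01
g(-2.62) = -0.09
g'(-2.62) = -0.04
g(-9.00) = -0.08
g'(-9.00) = -0.04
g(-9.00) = -0.08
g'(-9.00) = -0.04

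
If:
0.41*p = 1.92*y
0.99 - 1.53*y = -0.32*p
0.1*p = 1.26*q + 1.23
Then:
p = 147.35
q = 10.72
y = 31.47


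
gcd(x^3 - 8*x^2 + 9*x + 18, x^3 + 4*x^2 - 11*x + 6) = 1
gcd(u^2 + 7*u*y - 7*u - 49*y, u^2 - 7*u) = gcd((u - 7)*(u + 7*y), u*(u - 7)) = u - 7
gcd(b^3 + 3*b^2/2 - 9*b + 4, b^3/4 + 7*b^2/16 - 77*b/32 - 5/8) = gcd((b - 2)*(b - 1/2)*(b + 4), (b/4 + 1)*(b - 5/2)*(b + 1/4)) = b + 4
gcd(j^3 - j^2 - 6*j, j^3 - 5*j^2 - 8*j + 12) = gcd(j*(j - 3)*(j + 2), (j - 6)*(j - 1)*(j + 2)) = j + 2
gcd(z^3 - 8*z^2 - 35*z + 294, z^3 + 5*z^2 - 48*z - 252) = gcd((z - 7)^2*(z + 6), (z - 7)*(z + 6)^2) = z^2 - z - 42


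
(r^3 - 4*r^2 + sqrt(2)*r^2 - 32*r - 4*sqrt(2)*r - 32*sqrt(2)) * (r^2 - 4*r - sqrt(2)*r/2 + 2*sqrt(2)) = r^5 - 8*r^4 + sqrt(2)*r^4/2 - 17*r^3 - 4*sqrt(2)*r^3 - 8*sqrt(2)*r^2 + 136*r^2 + 16*r + 64*sqrt(2)*r - 128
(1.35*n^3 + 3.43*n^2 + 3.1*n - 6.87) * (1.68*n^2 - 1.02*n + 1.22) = 2.268*n^5 + 4.3854*n^4 + 3.3564*n^3 - 10.519*n^2 + 10.7894*n - 8.3814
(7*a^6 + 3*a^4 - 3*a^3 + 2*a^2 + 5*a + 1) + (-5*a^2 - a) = 7*a^6 + 3*a^4 - 3*a^3 - 3*a^2 + 4*a + 1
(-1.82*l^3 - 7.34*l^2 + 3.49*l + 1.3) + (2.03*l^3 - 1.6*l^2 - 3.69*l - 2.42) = 0.21*l^3 - 8.94*l^2 - 0.2*l - 1.12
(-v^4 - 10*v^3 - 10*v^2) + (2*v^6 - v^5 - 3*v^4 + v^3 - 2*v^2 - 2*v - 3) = 2*v^6 - v^5 - 4*v^4 - 9*v^3 - 12*v^2 - 2*v - 3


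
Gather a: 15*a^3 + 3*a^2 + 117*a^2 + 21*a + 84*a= 15*a^3 + 120*a^2 + 105*a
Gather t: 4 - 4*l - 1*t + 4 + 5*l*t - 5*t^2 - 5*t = -4*l - 5*t^2 + t*(5*l - 6) + 8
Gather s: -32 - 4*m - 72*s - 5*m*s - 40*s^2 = -4*m - 40*s^2 + s*(-5*m - 72) - 32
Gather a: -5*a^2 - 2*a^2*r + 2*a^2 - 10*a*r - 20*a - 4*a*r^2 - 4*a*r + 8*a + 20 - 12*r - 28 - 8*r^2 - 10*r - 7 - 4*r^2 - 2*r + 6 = a^2*(-2*r - 3) + a*(-4*r^2 - 14*r - 12) - 12*r^2 - 24*r - 9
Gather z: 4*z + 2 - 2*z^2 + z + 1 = -2*z^2 + 5*z + 3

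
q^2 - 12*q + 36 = (q - 6)^2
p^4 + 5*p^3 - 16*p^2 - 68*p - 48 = (p - 4)*(p + 1)*(p + 2)*(p + 6)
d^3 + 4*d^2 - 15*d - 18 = (d - 3)*(d + 1)*(d + 6)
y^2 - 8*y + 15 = (y - 5)*(y - 3)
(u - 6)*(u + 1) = u^2 - 5*u - 6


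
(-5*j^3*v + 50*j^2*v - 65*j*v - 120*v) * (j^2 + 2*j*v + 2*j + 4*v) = -5*j^5*v - 10*j^4*v^2 + 40*j^4*v + 80*j^3*v^2 + 35*j^3*v + 70*j^2*v^2 - 250*j^2*v - 500*j*v^2 - 240*j*v - 480*v^2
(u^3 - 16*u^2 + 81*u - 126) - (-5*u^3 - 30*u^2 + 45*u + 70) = 6*u^3 + 14*u^2 + 36*u - 196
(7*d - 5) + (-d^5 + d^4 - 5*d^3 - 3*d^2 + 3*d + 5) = -d^5 + d^4 - 5*d^3 - 3*d^2 + 10*d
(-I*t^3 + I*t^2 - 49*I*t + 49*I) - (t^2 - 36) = -I*t^3 - t^2 + I*t^2 - 49*I*t + 36 + 49*I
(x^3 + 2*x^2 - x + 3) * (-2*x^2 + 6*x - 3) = -2*x^5 + 2*x^4 + 11*x^3 - 18*x^2 + 21*x - 9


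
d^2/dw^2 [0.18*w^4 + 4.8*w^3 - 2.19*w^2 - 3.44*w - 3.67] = 2.16*w^2 + 28.8*w - 4.38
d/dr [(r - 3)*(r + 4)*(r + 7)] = 3*r^2 + 16*r - 5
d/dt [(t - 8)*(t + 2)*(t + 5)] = 3*t^2 - 2*t - 46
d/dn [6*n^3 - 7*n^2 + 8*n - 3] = 18*n^2 - 14*n + 8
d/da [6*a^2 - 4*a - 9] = 12*a - 4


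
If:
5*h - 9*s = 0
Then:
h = 9*s/5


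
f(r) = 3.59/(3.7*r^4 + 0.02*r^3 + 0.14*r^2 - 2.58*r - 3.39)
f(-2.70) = 0.02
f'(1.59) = -0.75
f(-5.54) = 0.00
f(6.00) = 0.00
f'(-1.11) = 3.02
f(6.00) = 0.00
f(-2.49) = 0.02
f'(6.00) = -0.00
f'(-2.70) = 0.03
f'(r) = 3.59*(-14.8*r^3 - 0.06*r^2 - 0.28*r + 2.58)/(3.7*r^4 + 0.02*r^3 + 0.14*r^2 - 2.58*r - 3.39)^2 = (-53.132*r^3 - 0.2154*r^2 - 1.0052*r + 9.2622)/(3.7*r^4 + 0.02*r^3 + 0.14*r^2 - 2.58*r - 3.39)^2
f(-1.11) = 0.69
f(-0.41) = -1.63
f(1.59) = 0.22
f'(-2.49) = 0.04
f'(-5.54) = 0.00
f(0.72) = -0.86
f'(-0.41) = 2.73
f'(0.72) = -0.65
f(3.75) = 0.00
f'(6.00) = -0.00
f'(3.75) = -0.01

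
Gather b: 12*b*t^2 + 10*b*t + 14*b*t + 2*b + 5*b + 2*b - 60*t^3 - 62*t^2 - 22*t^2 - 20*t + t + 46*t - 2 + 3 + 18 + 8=b*(12*t^2 + 24*t + 9) - 60*t^3 - 84*t^2 + 27*t + 27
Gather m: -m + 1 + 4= 5 - m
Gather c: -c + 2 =2 - c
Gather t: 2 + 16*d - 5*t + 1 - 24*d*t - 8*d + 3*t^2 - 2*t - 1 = 8*d + 3*t^2 + t*(-24*d - 7) + 2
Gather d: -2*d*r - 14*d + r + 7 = d*(-2*r - 14) + r + 7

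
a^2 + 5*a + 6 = (a + 2)*(a + 3)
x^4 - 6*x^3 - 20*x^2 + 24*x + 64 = (x - 8)*(x - 2)*(x + 2)^2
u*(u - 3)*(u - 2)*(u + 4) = u^4 - u^3 - 14*u^2 + 24*u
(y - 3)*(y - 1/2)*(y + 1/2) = y^3 - 3*y^2 - y/4 + 3/4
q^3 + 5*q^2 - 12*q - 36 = (q - 3)*(q + 2)*(q + 6)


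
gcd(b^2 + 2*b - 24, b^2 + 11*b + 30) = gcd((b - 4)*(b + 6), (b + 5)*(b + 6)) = b + 6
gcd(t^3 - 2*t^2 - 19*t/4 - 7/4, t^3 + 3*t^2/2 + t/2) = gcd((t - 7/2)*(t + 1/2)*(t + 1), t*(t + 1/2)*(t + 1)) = t^2 + 3*t/2 + 1/2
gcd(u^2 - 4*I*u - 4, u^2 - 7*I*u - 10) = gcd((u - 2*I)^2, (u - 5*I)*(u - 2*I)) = u - 2*I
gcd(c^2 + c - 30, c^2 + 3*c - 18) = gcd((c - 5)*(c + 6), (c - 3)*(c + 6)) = c + 6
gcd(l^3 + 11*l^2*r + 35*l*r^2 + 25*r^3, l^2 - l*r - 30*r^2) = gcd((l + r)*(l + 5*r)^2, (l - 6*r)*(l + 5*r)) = l + 5*r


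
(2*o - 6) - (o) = o - 6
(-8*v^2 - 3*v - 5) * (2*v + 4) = -16*v^3 - 38*v^2 - 22*v - 20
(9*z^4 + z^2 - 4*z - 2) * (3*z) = 27*z^5 + 3*z^3 - 12*z^2 - 6*z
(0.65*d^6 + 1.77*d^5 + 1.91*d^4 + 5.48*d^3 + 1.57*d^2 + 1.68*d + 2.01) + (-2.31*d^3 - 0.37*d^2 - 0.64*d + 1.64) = 0.65*d^6 + 1.77*d^5 + 1.91*d^4 + 3.17*d^3 + 1.2*d^2 + 1.04*d + 3.65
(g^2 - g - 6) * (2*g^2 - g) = 2*g^4 - 3*g^3 - 11*g^2 + 6*g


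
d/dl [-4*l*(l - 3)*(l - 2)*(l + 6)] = -16*l^3 - 12*l^2 + 192*l - 144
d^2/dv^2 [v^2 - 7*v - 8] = 2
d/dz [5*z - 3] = 5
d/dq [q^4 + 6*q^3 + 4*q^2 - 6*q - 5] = 4*q^3 + 18*q^2 + 8*q - 6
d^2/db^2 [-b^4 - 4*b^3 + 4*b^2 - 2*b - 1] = -12*b^2 - 24*b + 8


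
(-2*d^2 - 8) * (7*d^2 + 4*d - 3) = -14*d^4 - 8*d^3 - 50*d^2 - 32*d + 24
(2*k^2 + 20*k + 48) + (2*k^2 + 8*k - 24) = 4*k^2 + 28*k + 24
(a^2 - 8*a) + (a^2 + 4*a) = 2*a^2 - 4*a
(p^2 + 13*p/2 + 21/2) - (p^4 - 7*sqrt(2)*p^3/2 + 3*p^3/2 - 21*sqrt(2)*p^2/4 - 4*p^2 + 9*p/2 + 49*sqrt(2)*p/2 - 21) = -p^4 - 3*p^3/2 + 7*sqrt(2)*p^3/2 + 5*p^2 + 21*sqrt(2)*p^2/4 - 49*sqrt(2)*p/2 + 2*p + 63/2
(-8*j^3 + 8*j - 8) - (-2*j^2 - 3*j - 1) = -8*j^3 + 2*j^2 + 11*j - 7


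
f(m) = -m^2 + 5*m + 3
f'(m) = 5 - 2*m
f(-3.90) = -31.71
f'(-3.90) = 12.80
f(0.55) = 5.45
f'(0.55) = 3.90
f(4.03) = 6.91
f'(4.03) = -3.06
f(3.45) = 8.35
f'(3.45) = -1.90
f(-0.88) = -2.17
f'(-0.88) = 6.76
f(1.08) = 7.23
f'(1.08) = 2.84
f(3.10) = 8.89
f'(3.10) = -1.20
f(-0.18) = 2.07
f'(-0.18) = 5.36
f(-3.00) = -21.00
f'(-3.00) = 11.00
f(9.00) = -33.00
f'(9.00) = -13.00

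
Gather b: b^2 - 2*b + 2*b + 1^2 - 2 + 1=b^2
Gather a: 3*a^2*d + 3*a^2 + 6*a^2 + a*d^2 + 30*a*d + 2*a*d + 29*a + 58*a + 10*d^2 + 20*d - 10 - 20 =a^2*(3*d + 9) + a*(d^2 + 32*d + 87) + 10*d^2 + 20*d - 30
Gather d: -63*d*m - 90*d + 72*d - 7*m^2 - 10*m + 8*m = d*(-63*m - 18) - 7*m^2 - 2*m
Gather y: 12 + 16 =28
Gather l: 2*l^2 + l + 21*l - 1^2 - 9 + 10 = 2*l^2 + 22*l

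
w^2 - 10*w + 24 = (w - 6)*(w - 4)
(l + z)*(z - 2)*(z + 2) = l*z^2 - 4*l + z^3 - 4*z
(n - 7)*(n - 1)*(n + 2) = n^3 - 6*n^2 - 9*n + 14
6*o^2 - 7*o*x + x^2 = (-6*o + x)*(-o + x)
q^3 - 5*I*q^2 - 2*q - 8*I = (q - 4*I)*(q - 2*I)*(q + I)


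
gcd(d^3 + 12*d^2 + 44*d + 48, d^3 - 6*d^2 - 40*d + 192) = d + 6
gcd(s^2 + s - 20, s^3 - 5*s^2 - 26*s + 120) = s^2 + s - 20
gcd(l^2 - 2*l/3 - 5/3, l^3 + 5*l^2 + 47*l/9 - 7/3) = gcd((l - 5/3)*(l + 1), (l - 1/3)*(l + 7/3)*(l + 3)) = 1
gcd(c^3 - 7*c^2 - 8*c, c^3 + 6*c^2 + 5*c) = c^2 + c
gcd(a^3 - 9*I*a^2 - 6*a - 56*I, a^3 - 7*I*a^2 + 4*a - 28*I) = a^2 - 5*I*a + 14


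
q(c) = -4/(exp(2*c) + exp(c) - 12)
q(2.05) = -0.07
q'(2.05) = 0.16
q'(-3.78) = 0.00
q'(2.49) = 0.06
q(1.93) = -0.09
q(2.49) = -0.03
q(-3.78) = 0.33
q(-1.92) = 0.34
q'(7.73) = 0.00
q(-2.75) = 0.34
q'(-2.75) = 0.00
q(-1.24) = 0.34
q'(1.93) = 0.23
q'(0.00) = 0.12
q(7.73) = -0.00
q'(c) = -4*(-2*exp(2*c) - exp(c))/(exp(2*c) + exp(c) - 12)^2 = (8*exp(c) + 4)*exp(c)/(exp(2*c) + exp(c) - 12)^2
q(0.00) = 0.40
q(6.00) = 0.00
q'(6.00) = 0.00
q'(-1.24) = 0.01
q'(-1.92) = 0.01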